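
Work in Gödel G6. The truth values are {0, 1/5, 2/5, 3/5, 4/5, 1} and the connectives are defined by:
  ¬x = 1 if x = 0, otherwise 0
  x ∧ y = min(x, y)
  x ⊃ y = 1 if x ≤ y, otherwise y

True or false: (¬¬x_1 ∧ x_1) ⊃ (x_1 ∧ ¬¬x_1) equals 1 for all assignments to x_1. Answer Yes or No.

x_1 = 0 ↦ 1
x_1 = 1/5 ↦ 1
x_1 = 2/5 ↦ 1
x_1 = 3/5 ↦ 1
x_1 = 4/5 ↦ 1
x_1 = 1 ↦ 1
Every assignment gives a value ≥ 1.

Yes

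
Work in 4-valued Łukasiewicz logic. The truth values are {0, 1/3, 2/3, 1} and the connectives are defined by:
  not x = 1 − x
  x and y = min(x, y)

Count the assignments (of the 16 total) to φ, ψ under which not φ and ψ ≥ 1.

1

φ = 0, ψ = 0 ↦ 0  <
φ = 0, ψ = 1/3 ↦ 1/3  <
φ = 0, ψ = 2/3 ↦ 2/3  <
φ = 0, ψ = 1 ↦ 1  ≥
φ = 1/3, ψ = 0 ↦ 0  <
φ = 1/3, ψ = 1/3 ↦ 1/3  <
φ = 1/3, ψ = 2/3 ↦ 2/3  <
φ = 1/3, ψ = 1 ↦ 2/3  <
φ = 2/3, ψ = 0 ↦ 0  <
φ = 2/3, ψ = 1/3 ↦ 1/3  <
φ = 2/3, ψ = 2/3 ↦ 1/3  <
φ = 2/3, ψ = 1 ↦ 1/3  <
φ = 1, ψ = 0 ↦ 0  <
φ = 1, ψ = 1/3 ↦ 0  <
φ = 1, ψ = 2/3 ↦ 0  <
φ = 1, ψ = 1 ↦ 0  <
So 1 of the 16 assignments meets the threshold.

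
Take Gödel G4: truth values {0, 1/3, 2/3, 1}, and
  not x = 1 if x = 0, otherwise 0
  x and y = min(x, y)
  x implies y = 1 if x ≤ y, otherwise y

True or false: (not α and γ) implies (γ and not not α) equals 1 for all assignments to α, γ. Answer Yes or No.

No

Counterexample: take α = 0, γ = 1/3.
not α = not 0 = 1
not α and γ = 1 and 1/3 = 1/3
not α = not 0 = 1
not not α = not 1 = 0
γ and not not α = 1/3 and 0 = 0
(not α and γ) implies (γ and not not α) = 1/3 implies 0 = 0
This gives 0 ≠ 1.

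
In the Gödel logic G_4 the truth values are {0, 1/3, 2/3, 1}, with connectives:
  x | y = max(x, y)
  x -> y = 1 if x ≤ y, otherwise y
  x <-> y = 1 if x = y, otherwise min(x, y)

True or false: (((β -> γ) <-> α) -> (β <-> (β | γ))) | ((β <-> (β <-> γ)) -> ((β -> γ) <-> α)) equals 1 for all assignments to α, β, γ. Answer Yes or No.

No

Counterexample: take α = 1/3, β = 0, γ = 1/3.
β -> γ = 0 -> 1/3 = 1
(β -> γ) <-> α = 1 <-> 1/3 = 1/3
β | γ = 0 | 1/3 = 1/3
β <-> (β | γ) = 0 <-> 1/3 = 0
((β -> γ) <-> α) -> (β <-> (β | γ)) = 1/3 -> 0 = 0
β <-> γ = 0 <-> 1/3 = 0
β <-> (β <-> γ) = 0 <-> 0 = 1
β -> γ = 0 -> 1/3 = 1
(β -> γ) <-> α = 1 <-> 1/3 = 1/3
(β <-> (β <-> γ)) -> ((β -> γ) <-> α) = 1 -> 1/3 = 1/3
(((β -> γ) <-> α) -> (β <-> (β | γ))) | ((β <-> (β <-> γ)) -> ((β -> γ) <-> α)) = 0 | 1/3 = 1/3
This gives 1/3 ≠ 1.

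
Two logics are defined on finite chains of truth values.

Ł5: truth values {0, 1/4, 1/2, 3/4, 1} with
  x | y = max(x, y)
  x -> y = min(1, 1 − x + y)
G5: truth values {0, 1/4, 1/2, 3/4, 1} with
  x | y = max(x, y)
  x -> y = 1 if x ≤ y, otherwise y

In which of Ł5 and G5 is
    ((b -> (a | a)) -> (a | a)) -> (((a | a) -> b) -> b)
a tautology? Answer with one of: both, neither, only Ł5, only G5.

only Ł5

In Ł5: every assignment gives 1 — tautology.
In G5: at a = 0, b = 1/4 the value is 1/4 — not a tautology.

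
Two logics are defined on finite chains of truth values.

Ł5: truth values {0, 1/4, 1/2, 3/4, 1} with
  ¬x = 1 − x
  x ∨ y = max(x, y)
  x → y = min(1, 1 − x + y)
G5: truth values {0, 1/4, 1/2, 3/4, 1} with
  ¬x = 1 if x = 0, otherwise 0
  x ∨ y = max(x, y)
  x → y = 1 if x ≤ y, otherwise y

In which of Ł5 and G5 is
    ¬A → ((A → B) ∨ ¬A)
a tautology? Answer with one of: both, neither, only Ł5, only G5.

In Ł5: every assignment gives 1 — tautology.
In G5: every assignment gives 1 — tautology.

both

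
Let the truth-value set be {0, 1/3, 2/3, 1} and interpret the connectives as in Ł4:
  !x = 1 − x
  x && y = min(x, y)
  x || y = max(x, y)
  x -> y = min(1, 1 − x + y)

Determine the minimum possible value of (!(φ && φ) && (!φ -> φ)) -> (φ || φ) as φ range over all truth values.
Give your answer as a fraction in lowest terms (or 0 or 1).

2/3

Take φ = 1/3:
φ && φ = 1/3 && 1/3 = 1/3
!(φ && φ) = !1/3 = 2/3
!φ = !1/3 = 2/3
!φ -> φ = 2/3 -> 1/3 = 2/3
!(φ && φ) && (!φ -> φ) = 2/3 && 2/3 = 2/3
φ || φ = 1/3 || 1/3 = 1/3
(!(φ && φ) && (!φ -> φ)) -> (φ || φ) = 2/3 -> 1/3 = 2/3
No assignment yields a value below 2/3, so this is the minimum.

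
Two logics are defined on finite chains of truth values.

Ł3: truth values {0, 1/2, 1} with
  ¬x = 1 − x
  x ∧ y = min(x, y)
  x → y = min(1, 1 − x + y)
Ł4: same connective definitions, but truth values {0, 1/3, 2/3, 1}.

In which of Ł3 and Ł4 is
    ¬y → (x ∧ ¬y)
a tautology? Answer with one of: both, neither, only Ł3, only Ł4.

In Ł3: at x = 0, y = 0 the value is 0 — not a tautology.
In Ł4: at x = 0, y = 0 the value is 0 — not a tautology.

neither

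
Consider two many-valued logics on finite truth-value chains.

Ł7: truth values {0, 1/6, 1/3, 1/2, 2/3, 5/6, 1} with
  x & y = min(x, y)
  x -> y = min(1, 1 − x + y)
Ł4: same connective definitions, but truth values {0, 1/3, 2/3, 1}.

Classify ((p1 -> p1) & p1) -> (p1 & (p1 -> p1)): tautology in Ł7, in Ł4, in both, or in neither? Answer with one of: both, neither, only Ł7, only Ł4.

both

In Ł7: every assignment gives 1 — tautology.
In Ł4: every assignment gives 1 — tautology.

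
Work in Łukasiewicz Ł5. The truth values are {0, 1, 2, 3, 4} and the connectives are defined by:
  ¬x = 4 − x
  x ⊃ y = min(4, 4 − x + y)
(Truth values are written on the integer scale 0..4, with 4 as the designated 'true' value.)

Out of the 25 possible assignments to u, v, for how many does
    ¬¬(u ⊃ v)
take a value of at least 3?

value 4: 15 assignments (counts)
value 3: 4 assignments (counts)
value 2: 3 assignments
value 1: 2 assignments
value 0: 1 assignment
So 19 of the 25 assignments meet the threshold.

19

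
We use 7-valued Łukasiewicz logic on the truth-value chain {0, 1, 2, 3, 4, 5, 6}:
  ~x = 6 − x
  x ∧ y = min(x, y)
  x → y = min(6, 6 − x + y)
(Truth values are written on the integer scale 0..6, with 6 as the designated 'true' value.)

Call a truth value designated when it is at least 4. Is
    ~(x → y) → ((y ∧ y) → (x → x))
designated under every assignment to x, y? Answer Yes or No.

At x = 5, y = 6, for instance:
x → y = 5 → 6 = 6
~(x → y) = ~6 = 0
y ∧ y = 6 ∧ 6 = 6
x → x = 5 → 5 = 6
(y ∧ y) → (x → x) = 6 → 6 = 6
~(x → y) → ((y ∧ y) → (x → x)) = 0 → 6 = 6
and checking the remaining 48 assignments likewise gives ≥ 4 in every case.

Yes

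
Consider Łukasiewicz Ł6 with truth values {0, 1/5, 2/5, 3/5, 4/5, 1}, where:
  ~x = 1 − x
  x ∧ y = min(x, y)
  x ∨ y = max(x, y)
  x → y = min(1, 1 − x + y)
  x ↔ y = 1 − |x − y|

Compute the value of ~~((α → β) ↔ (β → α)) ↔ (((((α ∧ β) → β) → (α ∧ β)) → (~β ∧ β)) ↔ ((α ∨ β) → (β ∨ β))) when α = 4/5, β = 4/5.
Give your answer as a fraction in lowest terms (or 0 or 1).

2/5

α → β = 4/5 → 4/5 = 1
β → α = 4/5 → 4/5 = 1
(α → β) ↔ (β → α) = 1 ↔ 1 = 1
~((α → β) ↔ (β → α)) = ~1 = 0
~~((α → β) ↔ (β → α)) = ~0 = 1
α ∧ β = 4/5 ∧ 4/5 = 4/5
(α ∧ β) → β = 4/5 → 4/5 = 1
α ∧ β = 4/5 ∧ 4/5 = 4/5
((α ∧ β) → β) → (α ∧ β) = 1 → 4/5 = 4/5
~β = ~4/5 = 1/5
~β ∧ β = 1/5 ∧ 4/5 = 1/5
(((α ∧ β) → β) → (α ∧ β)) → (~β ∧ β) = 4/5 → 1/5 = 2/5
α ∨ β = 4/5 ∨ 4/5 = 4/5
β ∨ β = 4/5 ∨ 4/5 = 4/5
(α ∨ β) → (β ∨ β) = 4/5 → 4/5 = 1
((((α ∧ β) → β) → (α ∧ β)) → (~β ∧ β)) ↔ ((α ∨ β) → (β ∨ β)) = 2/5 ↔ 1 = 2/5
~~((α → β) ↔ (β → α)) ↔ (((((α ∧ β) → β) → (α ∧ β)) → (~β ∧ β)) ↔ ((α ∨ β) → (β ∨ β))) = 1 ↔ 2/5 = 2/5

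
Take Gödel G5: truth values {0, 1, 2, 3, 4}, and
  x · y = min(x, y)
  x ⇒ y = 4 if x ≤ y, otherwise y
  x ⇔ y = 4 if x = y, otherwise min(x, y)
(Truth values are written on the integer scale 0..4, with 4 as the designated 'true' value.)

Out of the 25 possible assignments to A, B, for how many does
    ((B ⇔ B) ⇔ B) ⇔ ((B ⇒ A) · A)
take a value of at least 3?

value 4: 5 assignments (counts)
value 3: 2 assignments (counts)
value 2: 4 assignments
value 1: 6 assignments
value 0: 8 assignments
So 7 of the 25 assignments meet the threshold.

7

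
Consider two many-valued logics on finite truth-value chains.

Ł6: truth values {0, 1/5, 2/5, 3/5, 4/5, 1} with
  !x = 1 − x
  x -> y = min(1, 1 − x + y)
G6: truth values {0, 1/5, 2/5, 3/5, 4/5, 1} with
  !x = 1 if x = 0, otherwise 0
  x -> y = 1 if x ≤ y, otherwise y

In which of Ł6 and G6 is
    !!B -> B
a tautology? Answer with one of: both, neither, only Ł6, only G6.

only Ł6

In Ł6: every assignment gives 1 — tautology.
In G6: at B = 1/5 the value is 1/5 — not a tautology.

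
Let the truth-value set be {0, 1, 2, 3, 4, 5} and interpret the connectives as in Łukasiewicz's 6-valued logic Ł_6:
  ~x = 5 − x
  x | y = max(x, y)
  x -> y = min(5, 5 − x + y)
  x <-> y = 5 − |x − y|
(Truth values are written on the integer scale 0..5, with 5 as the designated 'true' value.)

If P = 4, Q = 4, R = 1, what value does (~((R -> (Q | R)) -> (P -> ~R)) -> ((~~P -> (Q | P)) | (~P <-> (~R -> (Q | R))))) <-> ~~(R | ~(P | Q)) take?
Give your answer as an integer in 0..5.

1

Q | R = 4 | 1 = 4
R -> (Q | R) = 1 -> 4 = 5
~R = ~1 = 4
P -> ~R = 4 -> 4 = 5
(R -> (Q | R)) -> (P -> ~R) = 5 -> 5 = 5
~((R -> (Q | R)) -> (P -> ~R)) = ~5 = 0
~P = ~4 = 1
~~P = ~1 = 4
Q | P = 4 | 4 = 4
~~P -> (Q | P) = 4 -> 4 = 5
~P = ~4 = 1
~R = ~1 = 4
Q | R = 4 | 1 = 4
~R -> (Q | R) = 4 -> 4 = 5
~P <-> (~R -> (Q | R)) = 1 <-> 5 = 1
(~~P -> (Q | P)) | (~P <-> (~R -> (Q | R))) = 5 | 1 = 5
~((R -> (Q | R)) -> (P -> ~R)) -> ((~~P -> (Q | P)) | (~P <-> (~R -> (Q | R)))) = 0 -> 5 = 5
P | Q = 4 | 4 = 4
~(P | Q) = ~4 = 1
R | ~(P | Q) = 1 | 1 = 1
~(R | ~(P | Q)) = ~1 = 4
~~(R | ~(P | Q)) = ~4 = 1
(~((R -> (Q | R)) -> (P -> ~R)) -> ((~~P -> (Q | P)) | (~P <-> (~R -> (Q | R))))) <-> ~~(R | ~(P | Q)) = 5 <-> 1 = 1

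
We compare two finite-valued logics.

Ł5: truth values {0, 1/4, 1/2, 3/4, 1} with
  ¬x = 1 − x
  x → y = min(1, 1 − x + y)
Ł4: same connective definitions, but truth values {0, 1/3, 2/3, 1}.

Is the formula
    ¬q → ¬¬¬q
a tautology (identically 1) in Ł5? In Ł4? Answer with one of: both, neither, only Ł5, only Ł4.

In Ł5: every assignment gives 1 — tautology.
In Ł4: every assignment gives 1 — tautology.

both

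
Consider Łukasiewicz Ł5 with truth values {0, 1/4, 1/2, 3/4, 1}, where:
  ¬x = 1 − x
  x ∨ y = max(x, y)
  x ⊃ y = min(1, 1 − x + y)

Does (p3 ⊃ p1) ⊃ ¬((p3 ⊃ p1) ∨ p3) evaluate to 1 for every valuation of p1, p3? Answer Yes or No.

Counterexample: take p1 = 0, p3 = 0.
p3 ⊃ p1 = 0 ⊃ 0 = 1
(p3 ⊃ p1) ∨ p3 = 1 ∨ 0 = 1
¬((p3 ⊃ p1) ∨ p3) = ¬1 = 0
(p3 ⊃ p1) ⊃ ¬((p3 ⊃ p1) ∨ p3) = 1 ⊃ 0 = 0
This gives 0 ≠ 1.

No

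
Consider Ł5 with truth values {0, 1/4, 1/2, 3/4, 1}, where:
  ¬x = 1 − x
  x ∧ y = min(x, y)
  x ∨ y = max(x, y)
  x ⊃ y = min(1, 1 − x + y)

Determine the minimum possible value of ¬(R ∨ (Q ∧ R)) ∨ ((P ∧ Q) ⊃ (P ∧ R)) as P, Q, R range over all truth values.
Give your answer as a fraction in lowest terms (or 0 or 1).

Take P = 1, Q = 1, R = 1/2:
Q ∧ R = 1 ∧ 1/2 = 1/2
R ∨ (Q ∧ R) = 1/2 ∨ 1/2 = 1/2
¬(R ∨ (Q ∧ R)) = ¬1/2 = 1/2
P ∧ Q = 1 ∧ 1 = 1
P ∧ R = 1 ∧ 1/2 = 1/2
(P ∧ Q) ⊃ (P ∧ R) = 1 ⊃ 1/2 = 1/2
¬(R ∨ (Q ∧ R)) ∨ ((P ∧ Q) ⊃ (P ∧ R)) = 1/2 ∨ 1/2 = 1/2
No assignment yields a value below 1/2, so this is the minimum.

1/2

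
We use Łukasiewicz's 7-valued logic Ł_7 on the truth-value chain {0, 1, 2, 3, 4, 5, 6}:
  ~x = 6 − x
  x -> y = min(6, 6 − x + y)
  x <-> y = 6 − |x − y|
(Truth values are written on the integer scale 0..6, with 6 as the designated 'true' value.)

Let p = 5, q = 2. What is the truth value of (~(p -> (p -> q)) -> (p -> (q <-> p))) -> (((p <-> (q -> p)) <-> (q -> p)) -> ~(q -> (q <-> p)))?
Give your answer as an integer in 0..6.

1

p -> q = 5 -> 2 = 3
p -> (p -> q) = 5 -> 3 = 4
~(p -> (p -> q)) = ~4 = 2
q <-> p = 2 <-> 5 = 3
p -> (q <-> p) = 5 -> 3 = 4
~(p -> (p -> q)) -> (p -> (q <-> p)) = 2 -> 4 = 6
q -> p = 2 -> 5 = 6
p <-> (q -> p) = 5 <-> 6 = 5
q -> p = 2 -> 5 = 6
(p <-> (q -> p)) <-> (q -> p) = 5 <-> 6 = 5
q <-> p = 2 <-> 5 = 3
q -> (q <-> p) = 2 -> 3 = 6
~(q -> (q <-> p)) = ~6 = 0
((p <-> (q -> p)) <-> (q -> p)) -> ~(q -> (q <-> p)) = 5 -> 0 = 1
(~(p -> (p -> q)) -> (p -> (q <-> p))) -> (((p <-> (q -> p)) <-> (q -> p)) -> ~(q -> (q <-> p))) = 6 -> 1 = 1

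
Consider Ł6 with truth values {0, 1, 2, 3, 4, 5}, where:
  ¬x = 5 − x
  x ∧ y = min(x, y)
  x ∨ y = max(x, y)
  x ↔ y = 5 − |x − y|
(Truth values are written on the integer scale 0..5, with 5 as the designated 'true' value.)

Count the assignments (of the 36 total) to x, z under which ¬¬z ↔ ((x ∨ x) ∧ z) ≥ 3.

30

value 5: 21 assignments (counts)
value 4: 5 assignments (counts)
value 3: 4 assignments (counts)
value 2: 3 assignments
value 1: 2 assignments
value 0: 1 assignment
So 30 of the 36 assignments meet the threshold.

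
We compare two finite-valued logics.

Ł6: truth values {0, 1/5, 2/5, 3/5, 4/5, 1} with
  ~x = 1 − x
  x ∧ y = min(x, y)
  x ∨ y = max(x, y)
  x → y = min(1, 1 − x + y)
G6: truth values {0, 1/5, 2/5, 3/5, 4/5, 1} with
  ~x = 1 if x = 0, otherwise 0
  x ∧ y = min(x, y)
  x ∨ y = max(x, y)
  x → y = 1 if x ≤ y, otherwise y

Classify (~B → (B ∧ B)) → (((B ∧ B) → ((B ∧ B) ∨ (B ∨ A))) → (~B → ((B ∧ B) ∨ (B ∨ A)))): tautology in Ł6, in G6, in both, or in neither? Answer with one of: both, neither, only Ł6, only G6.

In Ł6: every assignment gives 1 — tautology.
In G6: every assignment gives 1 — tautology.

both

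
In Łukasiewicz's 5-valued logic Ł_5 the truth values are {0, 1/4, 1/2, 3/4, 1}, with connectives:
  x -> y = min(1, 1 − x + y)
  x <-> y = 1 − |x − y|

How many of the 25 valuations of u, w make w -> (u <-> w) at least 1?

19

value 1: 19 assignments (counts)
value 3/4: 2 assignments
value 1/2: 2 assignments
value 1/4: 1 assignment
value 0: 1 assignment
So 19 of the 25 assignments meet the threshold.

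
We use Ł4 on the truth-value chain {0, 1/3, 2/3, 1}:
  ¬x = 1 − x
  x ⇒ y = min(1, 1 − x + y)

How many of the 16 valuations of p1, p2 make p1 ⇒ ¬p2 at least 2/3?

p1 = 0, p2 = 0 ↦ 1  ≥
p1 = 0, p2 = 1/3 ↦ 1  ≥
p1 = 0, p2 = 2/3 ↦ 1  ≥
p1 = 0, p2 = 1 ↦ 1  ≥
p1 = 1/3, p2 = 0 ↦ 1  ≥
p1 = 1/3, p2 = 1/3 ↦ 1  ≥
p1 = 1/3, p2 = 2/3 ↦ 1  ≥
p1 = 1/3, p2 = 1 ↦ 2/3  ≥
p1 = 2/3, p2 = 0 ↦ 1  ≥
p1 = 2/3, p2 = 1/3 ↦ 1  ≥
p1 = 2/3, p2 = 2/3 ↦ 2/3  ≥
p1 = 2/3, p2 = 1 ↦ 1/3  <
p1 = 1, p2 = 0 ↦ 1  ≥
p1 = 1, p2 = 1/3 ↦ 2/3  ≥
p1 = 1, p2 = 2/3 ↦ 1/3  <
p1 = 1, p2 = 1 ↦ 0  <
So 13 of the 16 assignments meet the threshold.

13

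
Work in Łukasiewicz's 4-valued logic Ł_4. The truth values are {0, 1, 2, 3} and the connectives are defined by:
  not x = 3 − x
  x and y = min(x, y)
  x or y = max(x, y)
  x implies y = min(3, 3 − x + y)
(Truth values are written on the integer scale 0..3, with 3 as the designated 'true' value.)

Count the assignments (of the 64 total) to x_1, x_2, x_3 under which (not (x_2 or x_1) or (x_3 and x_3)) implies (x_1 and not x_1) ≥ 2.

value 3: 17 assignments (counts)
value 2: 19 assignments (counts)
value 1: 17 assignments
value 0: 11 assignments
So 36 of the 64 assignments meet the threshold.

36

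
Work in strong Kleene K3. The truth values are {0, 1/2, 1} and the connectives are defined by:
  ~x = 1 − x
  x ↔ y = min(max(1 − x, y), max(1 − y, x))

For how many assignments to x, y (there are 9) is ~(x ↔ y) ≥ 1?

x = 0, y = 0 ↦ 0  <
x = 0, y = 1/2 ↦ 1/2  <
x = 0, y = 1 ↦ 1  ≥
x = 1/2, y = 0 ↦ 1/2  <
x = 1/2, y = 1/2 ↦ 1/2  <
x = 1/2, y = 1 ↦ 1/2  <
x = 1, y = 0 ↦ 1  ≥
x = 1, y = 1/2 ↦ 1/2  <
x = 1, y = 1 ↦ 0  <
So 2 of the 9 assignments meet the threshold.

2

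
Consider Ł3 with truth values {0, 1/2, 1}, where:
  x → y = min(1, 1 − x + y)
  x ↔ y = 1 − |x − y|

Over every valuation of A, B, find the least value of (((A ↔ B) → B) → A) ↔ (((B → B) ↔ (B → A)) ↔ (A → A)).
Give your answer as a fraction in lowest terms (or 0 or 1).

1/2

Take A = 0, B = 1/2:
A ↔ B = 0 ↔ 1/2 = 1/2
(A ↔ B) → B = 1/2 → 1/2 = 1
((A ↔ B) → B) → A = 1 → 0 = 0
B → B = 1/2 → 1/2 = 1
B → A = 1/2 → 0 = 1/2
(B → B) ↔ (B → A) = 1 ↔ 1/2 = 1/2
A → A = 0 → 0 = 1
((B → B) ↔ (B → A)) ↔ (A → A) = 1/2 ↔ 1 = 1/2
(((A ↔ B) → B) → A) ↔ (((B → B) ↔ (B → A)) ↔ (A → A)) = 0 ↔ 1/2 = 1/2
No assignment yields a value below 1/2, so this is the minimum.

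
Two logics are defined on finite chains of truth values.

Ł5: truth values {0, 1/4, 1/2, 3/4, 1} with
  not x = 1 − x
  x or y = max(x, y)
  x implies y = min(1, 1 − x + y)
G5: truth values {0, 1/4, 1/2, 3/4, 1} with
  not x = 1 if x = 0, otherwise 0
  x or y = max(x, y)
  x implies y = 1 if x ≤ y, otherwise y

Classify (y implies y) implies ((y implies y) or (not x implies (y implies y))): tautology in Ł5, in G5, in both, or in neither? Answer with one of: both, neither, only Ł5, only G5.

both

In Ł5: every assignment gives 1 — tautology.
In G5: every assignment gives 1 — tautology.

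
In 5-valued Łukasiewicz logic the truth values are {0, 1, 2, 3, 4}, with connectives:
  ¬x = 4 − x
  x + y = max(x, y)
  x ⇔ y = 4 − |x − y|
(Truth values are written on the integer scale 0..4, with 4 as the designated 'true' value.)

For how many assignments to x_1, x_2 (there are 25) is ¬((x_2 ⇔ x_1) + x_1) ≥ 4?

1

value 4: 1 assignment (counts)
value 3: 2 assignments
value 2: 4 assignments
value 1: 9 assignments
value 0: 9 assignments
So 1 of the 25 assignments meets the threshold.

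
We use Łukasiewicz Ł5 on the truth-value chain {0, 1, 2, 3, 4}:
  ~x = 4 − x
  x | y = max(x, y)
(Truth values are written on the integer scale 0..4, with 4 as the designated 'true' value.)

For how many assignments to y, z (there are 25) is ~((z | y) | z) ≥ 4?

value 4: 1 assignment (counts)
value 3: 3 assignments
value 2: 5 assignments
value 1: 7 assignments
value 0: 9 assignments
So 1 of the 25 assignments meets the threshold.

1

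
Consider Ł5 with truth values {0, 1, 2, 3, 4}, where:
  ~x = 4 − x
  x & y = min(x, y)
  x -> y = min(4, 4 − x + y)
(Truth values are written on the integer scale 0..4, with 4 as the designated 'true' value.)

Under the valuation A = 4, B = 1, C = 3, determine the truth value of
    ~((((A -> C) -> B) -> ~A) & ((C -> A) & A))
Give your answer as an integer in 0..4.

A -> C = 4 -> 3 = 3
(A -> C) -> B = 3 -> 1 = 2
~A = ~4 = 0
((A -> C) -> B) -> ~A = 2 -> 0 = 2
C -> A = 3 -> 4 = 4
(C -> A) & A = 4 & 4 = 4
(((A -> C) -> B) -> ~A) & ((C -> A) & A) = 2 & 4 = 2
~((((A -> C) -> B) -> ~A) & ((C -> A) & A)) = ~2 = 2

2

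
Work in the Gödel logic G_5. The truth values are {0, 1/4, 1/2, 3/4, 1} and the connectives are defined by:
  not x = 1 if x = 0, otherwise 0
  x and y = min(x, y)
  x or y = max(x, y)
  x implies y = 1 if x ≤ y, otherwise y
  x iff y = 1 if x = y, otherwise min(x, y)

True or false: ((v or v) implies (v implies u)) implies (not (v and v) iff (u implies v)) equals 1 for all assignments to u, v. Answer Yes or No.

No

Counterexample: take u = 1/4, v = 0.
v or v = 0 or 0 = 0
v implies u = 0 implies 1/4 = 1
(v or v) implies (v implies u) = 0 implies 1 = 1
v and v = 0 and 0 = 0
not (v and v) = not 0 = 1
u implies v = 1/4 implies 0 = 0
not (v and v) iff (u implies v) = 1 iff 0 = 0
((v or v) implies (v implies u)) implies (not (v and v) iff (u implies v)) = 1 implies 0 = 0
This gives 0 ≠ 1.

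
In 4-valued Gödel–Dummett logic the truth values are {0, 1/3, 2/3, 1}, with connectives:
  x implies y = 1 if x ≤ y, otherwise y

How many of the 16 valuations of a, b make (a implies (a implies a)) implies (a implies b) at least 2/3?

a = 0, b = 0 ↦ 1  ≥
a = 0, b = 1/3 ↦ 1  ≥
a = 0, b = 2/3 ↦ 1  ≥
a = 0, b = 1 ↦ 1  ≥
a = 1/3, b = 0 ↦ 0  <
a = 1/3, b = 1/3 ↦ 1  ≥
a = 1/3, b = 2/3 ↦ 1  ≥
a = 1/3, b = 1 ↦ 1  ≥
a = 2/3, b = 0 ↦ 0  <
a = 2/3, b = 1/3 ↦ 1/3  <
a = 2/3, b = 2/3 ↦ 1  ≥
a = 2/3, b = 1 ↦ 1  ≥
a = 1, b = 0 ↦ 0  <
a = 1, b = 1/3 ↦ 1/3  <
a = 1, b = 2/3 ↦ 2/3  ≥
a = 1, b = 1 ↦ 1  ≥
So 11 of the 16 assignments meet the threshold.

11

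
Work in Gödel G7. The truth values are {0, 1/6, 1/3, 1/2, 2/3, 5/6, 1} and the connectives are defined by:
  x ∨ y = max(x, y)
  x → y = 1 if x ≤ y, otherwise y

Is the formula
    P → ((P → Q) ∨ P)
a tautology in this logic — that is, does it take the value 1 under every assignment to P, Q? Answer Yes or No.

At P = 1/6, Q = 1/6, for instance:
P → Q = 1/6 → 1/6 = 1
(P → Q) ∨ P = 1 ∨ 1/6 = 1
P → ((P → Q) ∨ P) = 1/6 → 1 = 1
and checking the remaining 48 assignments likewise gives ≥ 1 in every case.

Yes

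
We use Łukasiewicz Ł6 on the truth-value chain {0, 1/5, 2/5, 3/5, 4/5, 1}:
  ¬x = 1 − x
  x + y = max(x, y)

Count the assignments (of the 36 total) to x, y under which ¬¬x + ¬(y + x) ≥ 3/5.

value 1: 7 assignments (counts)
value 4/5: 9 assignments (counts)
value 3/5: 11 assignments (counts)
value 2/5: 5 assignments
value 1/5: 3 assignments
value 0: 1 assignment
So 27 of the 36 assignments meet the threshold.

27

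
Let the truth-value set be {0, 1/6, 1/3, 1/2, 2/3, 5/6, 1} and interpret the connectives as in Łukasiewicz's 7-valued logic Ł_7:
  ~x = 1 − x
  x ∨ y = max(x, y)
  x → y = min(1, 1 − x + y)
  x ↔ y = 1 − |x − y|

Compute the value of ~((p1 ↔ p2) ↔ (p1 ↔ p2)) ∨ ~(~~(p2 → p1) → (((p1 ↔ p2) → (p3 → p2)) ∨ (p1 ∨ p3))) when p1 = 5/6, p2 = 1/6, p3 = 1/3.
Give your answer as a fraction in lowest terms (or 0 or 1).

0

p1 ↔ p2 = 5/6 ↔ 1/6 = 1/3
p1 ↔ p2 = 5/6 ↔ 1/6 = 1/3
(p1 ↔ p2) ↔ (p1 ↔ p2) = 1/3 ↔ 1/3 = 1
~((p1 ↔ p2) ↔ (p1 ↔ p2)) = ~1 = 0
p2 → p1 = 1/6 → 5/6 = 1
~(p2 → p1) = ~1 = 0
~~(p2 → p1) = ~0 = 1
p1 ↔ p2 = 5/6 ↔ 1/6 = 1/3
p3 → p2 = 1/3 → 1/6 = 5/6
(p1 ↔ p2) → (p3 → p2) = 1/3 → 5/6 = 1
p1 ∨ p3 = 5/6 ∨ 1/3 = 5/6
((p1 ↔ p2) → (p3 → p2)) ∨ (p1 ∨ p3) = 1 ∨ 5/6 = 1
~~(p2 → p1) → (((p1 ↔ p2) → (p3 → p2)) ∨ (p1 ∨ p3)) = 1 → 1 = 1
~(~~(p2 → p1) → (((p1 ↔ p2) → (p3 → p2)) ∨ (p1 ∨ p3))) = ~1 = 0
~((p1 ↔ p2) ↔ (p1 ↔ p2)) ∨ ~(~~(p2 → p1) → (((p1 ↔ p2) → (p3 → p2)) ∨ (p1 ∨ p3))) = 0 ∨ 0 = 0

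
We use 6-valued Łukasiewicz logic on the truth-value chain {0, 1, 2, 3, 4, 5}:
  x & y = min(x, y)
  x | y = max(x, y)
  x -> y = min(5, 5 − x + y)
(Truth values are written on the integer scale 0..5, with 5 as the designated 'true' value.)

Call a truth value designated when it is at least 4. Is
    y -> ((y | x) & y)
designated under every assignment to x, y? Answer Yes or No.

Yes

At x = 3, y = 0, for instance:
y | x = 0 | 3 = 3
(y | x) & y = 3 & 0 = 0
y -> ((y | x) & y) = 0 -> 0 = 5
and checking the remaining 35 assignments likewise gives ≥ 4 in every case.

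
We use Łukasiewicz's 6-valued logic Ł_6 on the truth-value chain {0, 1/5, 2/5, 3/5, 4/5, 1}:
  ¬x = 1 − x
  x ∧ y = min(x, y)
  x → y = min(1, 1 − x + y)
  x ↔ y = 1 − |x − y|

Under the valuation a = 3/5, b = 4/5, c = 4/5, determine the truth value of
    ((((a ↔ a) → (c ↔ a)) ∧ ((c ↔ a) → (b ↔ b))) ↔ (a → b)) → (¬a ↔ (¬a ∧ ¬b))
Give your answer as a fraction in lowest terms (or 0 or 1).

1

a ↔ a = 3/5 ↔ 3/5 = 1
c ↔ a = 4/5 ↔ 3/5 = 4/5
(a ↔ a) → (c ↔ a) = 1 → 4/5 = 4/5
c ↔ a = 4/5 ↔ 3/5 = 4/5
b ↔ b = 4/5 ↔ 4/5 = 1
(c ↔ a) → (b ↔ b) = 4/5 → 1 = 1
((a ↔ a) → (c ↔ a)) ∧ ((c ↔ a) → (b ↔ b)) = 4/5 ∧ 1 = 4/5
a → b = 3/5 → 4/5 = 1
(((a ↔ a) → (c ↔ a)) ∧ ((c ↔ a) → (b ↔ b))) ↔ (a → b) = 4/5 ↔ 1 = 4/5
¬a = ¬3/5 = 2/5
¬a = ¬3/5 = 2/5
¬b = ¬4/5 = 1/5
¬a ∧ ¬b = 2/5 ∧ 1/5 = 1/5
¬a ↔ (¬a ∧ ¬b) = 2/5 ↔ 1/5 = 4/5
((((a ↔ a) → (c ↔ a)) ∧ ((c ↔ a) → (b ↔ b))) ↔ (a → b)) → (¬a ↔ (¬a ∧ ¬b)) = 4/5 → 4/5 = 1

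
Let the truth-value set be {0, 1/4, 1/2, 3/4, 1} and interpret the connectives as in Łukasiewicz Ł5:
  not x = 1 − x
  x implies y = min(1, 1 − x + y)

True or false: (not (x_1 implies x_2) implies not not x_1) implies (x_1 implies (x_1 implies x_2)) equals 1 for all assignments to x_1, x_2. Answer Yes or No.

Counterexample: take x_1 = 3/4, x_2 = 0.
x_1 implies x_2 = 3/4 implies 0 = 1/4
not (x_1 implies x_2) = not 1/4 = 3/4
not x_1 = not 3/4 = 1/4
not not x_1 = not 1/4 = 3/4
not (x_1 implies x_2) implies not not x_1 = 3/4 implies 3/4 = 1
x_1 implies x_2 = 3/4 implies 0 = 1/4
x_1 implies (x_1 implies x_2) = 3/4 implies 1/4 = 1/2
(not (x_1 implies x_2) implies not not x_1) implies (x_1 implies (x_1 implies x_2)) = 1 implies 1/2 = 1/2
This gives 1/2 ≠ 1.

No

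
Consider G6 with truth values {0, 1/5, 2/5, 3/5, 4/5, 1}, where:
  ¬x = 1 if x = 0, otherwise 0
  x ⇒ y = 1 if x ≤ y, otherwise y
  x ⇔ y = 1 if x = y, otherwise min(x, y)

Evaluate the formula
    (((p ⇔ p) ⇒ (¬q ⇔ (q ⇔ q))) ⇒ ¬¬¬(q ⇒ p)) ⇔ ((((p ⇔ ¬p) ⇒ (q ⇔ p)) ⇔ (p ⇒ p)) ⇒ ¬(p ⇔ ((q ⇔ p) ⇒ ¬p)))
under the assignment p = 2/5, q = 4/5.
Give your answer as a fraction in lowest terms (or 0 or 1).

1

p ⇔ p = 2/5 ⇔ 2/5 = 1
¬q = ¬4/5 = 0
q ⇔ q = 4/5 ⇔ 4/5 = 1
¬q ⇔ (q ⇔ q) = 0 ⇔ 1 = 0
(p ⇔ p) ⇒ (¬q ⇔ (q ⇔ q)) = 1 ⇒ 0 = 0
q ⇒ p = 4/5 ⇒ 2/5 = 2/5
¬(q ⇒ p) = ¬2/5 = 0
¬¬(q ⇒ p) = ¬0 = 1
¬¬¬(q ⇒ p) = ¬1 = 0
((p ⇔ p) ⇒ (¬q ⇔ (q ⇔ q))) ⇒ ¬¬¬(q ⇒ p) = 0 ⇒ 0 = 1
¬p = ¬2/5 = 0
p ⇔ ¬p = 2/5 ⇔ 0 = 0
q ⇔ p = 4/5 ⇔ 2/5 = 2/5
(p ⇔ ¬p) ⇒ (q ⇔ p) = 0 ⇒ 2/5 = 1
p ⇒ p = 2/5 ⇒ 2/5 = 1
((p ⇔ ¬p) ⇒ (q ⇔ p)) ⇔ (p ⇒ p) = 1 ⇔ 1 = 1
q ⇔ p = 4/5 ⇔ 2/5 = 2/5
¬p = ¬2/5 = 0
(q ⇔ p) ⇒ ¬p = 2/5 ⇒ 0 = 0
p ⇔ ((q ⇔ p) ⇒ ¬p) = 2/5 ⇔ 0 = 0
¬(p ⇔ ((q ⇔ p) ⇒ ¬p)) = ¬0 = 1
(((p ⇔ ¬p) ⇒ (q ⇔ p)) ⇔ (p ⇒ p)) ⇒ ¬(p ⇔ ((q ⇔ p) ⇒ ¬p)) = 1 ⇒ 1 = 1
(((p ⇔ p) ⇒ (¬q ⇔ (q ⇔ q))) ⇒ ¬¬¬(q ⇒ p)) ⇔ ((((p ⇔ ¬p) ⇒ (q ⇔ p)) ⇔ (p ⇒ p)) ⇒ ¬(p ⇔ ((q ⇔ p) ⇒ ¬p))) = 1 ⇔ 1 = 1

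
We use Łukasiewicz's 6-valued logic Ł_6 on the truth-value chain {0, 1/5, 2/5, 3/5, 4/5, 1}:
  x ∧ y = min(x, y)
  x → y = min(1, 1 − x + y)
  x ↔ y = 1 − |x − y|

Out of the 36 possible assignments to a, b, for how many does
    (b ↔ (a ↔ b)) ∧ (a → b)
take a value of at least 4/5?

11

value 1: 3 assignments (counts)
value 4/5: 8 assignments (counts)
value 3/5: 8 assignments
value 2/5: 9 assignments
value 1/5: 5 assignments
value 0: 3 assignments
So 11 of the 36 assignments meet the threshold.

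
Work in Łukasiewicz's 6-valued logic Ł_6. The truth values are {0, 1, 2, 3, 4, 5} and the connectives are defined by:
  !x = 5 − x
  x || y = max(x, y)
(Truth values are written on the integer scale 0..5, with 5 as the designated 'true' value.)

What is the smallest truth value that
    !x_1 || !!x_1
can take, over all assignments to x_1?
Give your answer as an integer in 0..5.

3

Take x_1 = 2:
!x_1 = !2 = 3
!x_1 = !2 = 3
!!x_1 = !3 = 2
!x_1 || !!x_1 = 3 || 2 = 3
No assignment yields a value below 3, so this is the minimum.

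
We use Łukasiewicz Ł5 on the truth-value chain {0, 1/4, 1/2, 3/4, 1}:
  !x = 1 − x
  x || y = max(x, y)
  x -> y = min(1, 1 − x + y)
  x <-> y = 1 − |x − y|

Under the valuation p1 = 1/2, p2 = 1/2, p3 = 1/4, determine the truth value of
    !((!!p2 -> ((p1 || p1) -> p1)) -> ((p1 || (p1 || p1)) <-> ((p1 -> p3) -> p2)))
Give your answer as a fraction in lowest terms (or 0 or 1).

!p2 = !1/2 = 1/2
!!p2 = !1/2 = 1/2
p1 || p1 = 1/2 || 1/2 = 1/2
(p1 || p1) -> p1 = 1/2 -> 1/2 = 1
!!p2 -> ((p1 || p1) -> p1) = 1/2 -> 1 = 1
p1 || p1 = 1/2 || 1/2 = 1/2
p1 || (p1 || p1) = 1/2 || 1/2 = 1/2
p1 -> p3 = 1/2 -> 1/4 = 3/4
(p1 -> p3) -> p2 = 3/4 -> 1/2 = 3/4
(p1 || (p1 || p1)) <-> ((p1 -> p3) -> p2) = 1/2 <-> 3/4 = 3/4
(!!p2 -> ((p1 || p1) -> p1)) -> ((p1 || (p1 || p1)) <-> ((p1 -> p3) -> p2)) = 1 -> 3/4 = 3/4
!((!!p2 -> ((p1 || p1) -> p1)) -> ((p1 || (p1 || p1)) <-> ((p1 -> p3) -> p2))) = !3/4 = 1/4

1/4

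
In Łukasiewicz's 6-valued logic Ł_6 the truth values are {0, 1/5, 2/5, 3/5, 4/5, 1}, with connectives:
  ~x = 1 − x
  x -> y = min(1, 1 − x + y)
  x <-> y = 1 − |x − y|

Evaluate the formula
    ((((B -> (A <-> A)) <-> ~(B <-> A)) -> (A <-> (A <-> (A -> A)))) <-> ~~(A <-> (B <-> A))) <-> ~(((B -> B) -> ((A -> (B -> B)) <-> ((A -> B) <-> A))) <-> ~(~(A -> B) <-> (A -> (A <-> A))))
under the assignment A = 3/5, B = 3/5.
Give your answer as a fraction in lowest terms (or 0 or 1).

4/5

A <-> A = 3/5 <-> 3/5 = 1
B -> (A <-> A) = 3/5 -> 1 = 1
B <-> A = 3/5 <-> 3/5 = 1
~(B <-> A) = ~1 = 0
(B -> (A <-> A)) <-> ~(B <-> A) = 1 <-> 0 = 0
A -> A = 3/5 -> 3/5 = 1
A <-> (A -> A) = 3/5 <-> 1 = 3/5
A <-> (A <-> (A -> A)) = 3/5 <-> 3/5 = 1
((B -> (A <-> A)) <-> ~(B <-> A)) -> (A <-> (A <-> (A -> A))) = 0 -> 1 = 1
B <-> A = 3/5 <-> 3/5 = 1
A <-> (B <-> A) = 3/5 <-> 1 = 3/5
~(A <-> (B <-> A)) = ~3/5 = 2/5
~~(A <-> (B <-> A)) = ~2/5 = 3/5
(((B -> (A <-> A)) <-> ~(B <-> A)) -> (A <-> (A <-> (A -> A)))) <-> ~~(A <-> (B <-> A)) = 1 <-> 3/5 = 3/5
B -> B = 3/5 -> 3/5 = 1
B -> B = 3/5 -> 3/5 = 1
A -> (B -> B) = 3/5 -> 1 = 1
A -> B = 3/5 -> 3/5 = 1
(A -> B) <-> A = 1 <-> 3/5 = 3/5
(A -> (B -> B)) <-> ((A -> B) <-> A) = 1 <-> 3/5 = 3/5
(B -> B) -> ((A -> (B -> B)) <-> ((A -> B) <-> A)) = 1 -> 3/5 = 3/5
A -> B = 3/5 -> 3/5 = 1
~(A -> B) = ~1 = 0
A <-> A = 3/5 <-> 3/5 = 1
A -> (A <-> A) = 3/5 -> 1 = 1
~(A -> B) <-> (A -> (A <-> A)) = 0 <-> 1 = 0
~(~(A -> B) <-> (A -> (A <-> A))) = ~0 = 1
((B -> B) -> ((A -> (B -> B)) <-> ((A -> B) <-> A))) <-> ~(~(A -> B) <-> (A -> (A <-> A))) = 3/5 <-> 1 = 3/5
~(((B -> B) -> ((A -> (B -> B)) <-> ((A -> B) <-> A))) <-> ~(~(A -> B) <-> (A -> (A <-> A)))) = ~3/5 = 2/5
((((B -> (A <-> A)) <-> ~(B <-> A)) -> (A <-> (A <-> (A -> A)))) <-> ~~(A <-> (B <-> A))) <-> ~(((B -> B) -> ((A -> (B -> B)) <-> ((A -> B) <-> A))) <-> ~(~(A -> B) <-> (A -> (A <-> A)))) = 3/5 <-> 2/5 = 4/5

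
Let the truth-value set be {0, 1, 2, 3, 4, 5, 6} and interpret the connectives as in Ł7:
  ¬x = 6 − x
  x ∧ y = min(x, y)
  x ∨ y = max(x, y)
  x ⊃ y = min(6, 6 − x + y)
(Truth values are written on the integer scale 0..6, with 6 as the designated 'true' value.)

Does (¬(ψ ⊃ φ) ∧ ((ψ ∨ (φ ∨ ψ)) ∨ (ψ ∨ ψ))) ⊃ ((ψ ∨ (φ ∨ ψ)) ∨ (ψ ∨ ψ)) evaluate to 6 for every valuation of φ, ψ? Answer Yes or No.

At φ = 4, ψ = 4, for instance:
ψ ⊃ φ = 4 ⊃ 4 = 6
¬(ψ ⊃ φ) = ¬6 = 0
φ ∨ ψ = 4 ∨ 4 = 4
ψ ∨ (φ ∨ ψ) = 4 ∨ 4 = 4
ψ ∨ ψ = 4 ∨ 4 = 4
(ψ ∨ (φ ∨ ψ)) ∨ (ψ ∨ ψ) = 4 ∨ 4 = 4
¬(ψ ⊃ φ) ∧ ((ψ ∨ (φ ∨ ψ)) ∨ (ψ ∨ ψ)) = 0 ∧ 4 = 0
(¬(ψ ⊃ φ) ∧ ((ψ ∨ (φ ∨ ψ)) ∨ (ψ ∨ ψ))) ⊃ ((ψ ∨ (φ ∨ ψ)) ∨ (ψ ∨ ψ)) = 0 ⊃ 4 = 6
and checking the remaining 48 assignments likewise gives ≥ 6 in every case.

Yes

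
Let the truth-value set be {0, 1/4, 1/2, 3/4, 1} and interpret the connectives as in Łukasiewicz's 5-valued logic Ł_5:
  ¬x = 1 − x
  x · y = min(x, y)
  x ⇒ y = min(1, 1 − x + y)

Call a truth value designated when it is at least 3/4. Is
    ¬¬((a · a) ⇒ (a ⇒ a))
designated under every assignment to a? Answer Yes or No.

a = 0 ↦ 1
a = 1/4 ↦ 1
a = 1/2 ↦ 1
a = 3/4 ↦ 1
a = 1 ↦ 1
Every assignment gives a value ≥ 3/4.

Yes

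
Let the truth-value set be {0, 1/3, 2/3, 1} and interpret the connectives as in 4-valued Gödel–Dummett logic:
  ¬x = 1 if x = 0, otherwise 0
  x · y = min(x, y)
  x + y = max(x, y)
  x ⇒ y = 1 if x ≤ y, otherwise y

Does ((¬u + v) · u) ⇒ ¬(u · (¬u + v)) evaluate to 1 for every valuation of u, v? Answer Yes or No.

No

Counterexample: take u = 1/3, v = 1/3.
¬u = ¬1/3 = 0
¬u + v = 0 + 1/3 = 1/3
(¬u + v) · u = 1/3 · 1/3 = 1/3
u · (¬u + v) = 1/3 · 1/3 = 1/3
¬(u · (¬u + v)) = ¬1/3 = 0
((¬u + v) · u) ⇒ ¬(u · (¬u + v)) = 1/3 ⇒ 0 = 0
This gives 0 ≠ 1.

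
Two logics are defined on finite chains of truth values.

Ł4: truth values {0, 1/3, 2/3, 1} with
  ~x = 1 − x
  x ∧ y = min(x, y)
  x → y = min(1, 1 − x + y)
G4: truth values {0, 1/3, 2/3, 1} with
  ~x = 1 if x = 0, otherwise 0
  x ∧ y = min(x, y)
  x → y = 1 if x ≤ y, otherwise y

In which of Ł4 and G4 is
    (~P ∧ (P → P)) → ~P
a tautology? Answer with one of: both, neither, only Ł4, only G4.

both

In Ł4: every assignment gives 1 — tautology.
In G4: every assignment gives 1 — tautology.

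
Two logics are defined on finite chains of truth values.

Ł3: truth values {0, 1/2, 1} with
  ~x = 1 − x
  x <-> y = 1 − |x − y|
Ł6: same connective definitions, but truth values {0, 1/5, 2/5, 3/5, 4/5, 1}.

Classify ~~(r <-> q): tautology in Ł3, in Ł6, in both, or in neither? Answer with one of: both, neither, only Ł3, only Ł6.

neither

In Ł3: at q = 0, r = 1/2 the value is 1/2 — not a tautology.
In Ł6: at q = 0, r = 1/5 the value is 4/5 — not a tautology.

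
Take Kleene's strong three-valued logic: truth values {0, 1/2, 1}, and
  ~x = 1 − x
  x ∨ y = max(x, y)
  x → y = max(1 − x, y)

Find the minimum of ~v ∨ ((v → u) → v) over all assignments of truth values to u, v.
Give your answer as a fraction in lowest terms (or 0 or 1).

1/2

Take u = 0, v = 1/2:
~v = ~1/2 = 1/2
v → u = 1/2 → 0 = 1/2
(v → u) → v = 1/2 → 1/2 = 1/2
~v ∨ ((v → u) → v) = 1/2 ∨ 1/2 = 1/2
No assignment yields a value below 1/2, so this is the minimum.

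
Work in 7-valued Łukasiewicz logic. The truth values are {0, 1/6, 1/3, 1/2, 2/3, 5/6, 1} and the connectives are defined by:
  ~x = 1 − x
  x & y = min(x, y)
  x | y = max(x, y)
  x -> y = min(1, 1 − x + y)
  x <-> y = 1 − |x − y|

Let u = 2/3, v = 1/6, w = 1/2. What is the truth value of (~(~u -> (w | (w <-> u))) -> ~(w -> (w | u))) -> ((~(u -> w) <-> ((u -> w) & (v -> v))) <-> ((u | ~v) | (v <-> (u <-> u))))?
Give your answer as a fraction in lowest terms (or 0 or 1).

1/2

~u = ~2/3 = 1/3
w <-> u = 1/2 <-> 2/3 = 5/6
w | (w <-> u) = 1/2 | 5/6 = 5/6
~u -> (w | (w <-> u)) = 1/3 -> 5/6 = 1
~(~u -> (w | (w <-> u))) = ~1 = 0
w | u = 1/2 | 2/3 = 2/3
w -> (w | u) = 1/2 -> 2/3 = 1
~(w -> (w | u)) = ~1 = 0
~(~u -> (w | (w <-> u))) -> ~(w -> (w | u)) = 0 -> 0 = 1
u -> w = 2/3 -> 1/2 = 5/6
~(u -> w) = ~5/6 = 1/6
u -> w = 2/3 -> 1/2 = 5/6
v -> v = 1/6 -> 1/6 = 1
(u -> w) & (v -> v) = 5/6 & 1 = 5/6
~(u -> w) <-> ((u -> w) & (v -> v)) = 1/6 <-> 5/6 = 1/3
~v = ~1/6 = 5/6
u | ~v = 2/3 | 5/6 = 5/6
u <-> u = 2/3 <-> 2/3 = 1
v <-> (u <-> u) = 1/6 <-> 1 = 1/6
(u | ~v) | (v <-> (u <-> u)) = 5/6 | 1/6 = 5/6
(~(u -> w) <-> ((u -> w) & (v -> v))) <-> ((u | ~v) | (v <-> (u <-> u))) = 1/3 <-> 5/6 = 1/2
(~(~u -> (w | (w <-> u))) -> ~(w -> (w | u))) -> ((~(u -> w) <-> ((u -> w) & (v -> v))) <-> ((u | ~v) | (v <-> (u <-> u)))) = 1 -> 1/2 = 1/2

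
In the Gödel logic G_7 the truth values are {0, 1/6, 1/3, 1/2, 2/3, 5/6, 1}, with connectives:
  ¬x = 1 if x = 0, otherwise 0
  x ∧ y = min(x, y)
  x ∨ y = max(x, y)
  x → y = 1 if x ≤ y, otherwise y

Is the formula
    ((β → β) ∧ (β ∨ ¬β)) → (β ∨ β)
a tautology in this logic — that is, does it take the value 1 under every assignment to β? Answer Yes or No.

No

Counterexample: take β = 0.
β → β = 0 → 0 = 1
¬β = ¬0 = 1
β ∨ ¬β = 0 ∨ 1 = 1
(β → β) ∧ (β ∨ ¬β) = 1 ∧ 1 = 1
β ∨ β = 0 ∨ 0 = 0
((β → β) ∧ (β ∨ ¬β)) → (β ∨ β) = 1 → 0 = 0
This gives 0 ≠ 1.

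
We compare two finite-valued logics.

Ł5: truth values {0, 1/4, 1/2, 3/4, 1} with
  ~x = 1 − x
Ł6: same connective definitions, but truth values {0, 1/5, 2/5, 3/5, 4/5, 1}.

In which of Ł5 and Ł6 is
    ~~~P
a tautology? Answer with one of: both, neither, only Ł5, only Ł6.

neither

In Ł5: at P = 1/4 the value is 3/4 — not a tautology.
In Ł6: at P = 1/5 the value is 4/5 — not a tautology.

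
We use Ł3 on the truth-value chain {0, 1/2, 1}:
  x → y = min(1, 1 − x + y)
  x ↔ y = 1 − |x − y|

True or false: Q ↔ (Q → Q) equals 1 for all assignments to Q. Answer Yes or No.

No

Counterexample: take Q = 0.
Q → Q = 0 → 0 = 1
Q ↔ (Q → Q) = 0 ↔ 1 = 0
This gives 0 ≠ 1.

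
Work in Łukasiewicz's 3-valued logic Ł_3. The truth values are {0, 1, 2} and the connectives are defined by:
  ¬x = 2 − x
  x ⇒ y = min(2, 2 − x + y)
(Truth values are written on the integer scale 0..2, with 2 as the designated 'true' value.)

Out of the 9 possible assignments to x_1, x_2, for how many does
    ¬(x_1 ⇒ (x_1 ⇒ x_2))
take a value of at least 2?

1

x_1 = 0, x_2 = 0 ↦ 0  <
x_1 = 0, x_2 = 1 ↦ 0  <
x_1 = 0, x_2 = 2 ↦ 0  <
x_1 = 1, x_2 = 0 ↦ 0  <
x_1 = 1, x_2 = 1 ↦ 0  <
x_1 = 1, x_2 = 2 ↦ 0  <
x_1 = 2, x_2 = 0 ↦ 2  ≥
x_1 = 2, x_2 = 1 ↦ 1  <
x_1 = 2, x_2 = 2 ↦ 0  <
So 1 of the 9 assignments meets the threshold.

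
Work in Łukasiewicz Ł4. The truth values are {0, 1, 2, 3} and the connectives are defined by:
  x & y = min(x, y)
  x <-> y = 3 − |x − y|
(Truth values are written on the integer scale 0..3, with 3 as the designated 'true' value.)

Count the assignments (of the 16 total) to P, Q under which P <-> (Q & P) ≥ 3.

P = 0, Q = 0 ↦ 3  ≥
P = 0, Q = 1 ↦ 3  ≥
P = 0, Q = 2 ↦ 3  ≥
P = 0, Q = 3 ↦ 3  ≥
P = 1, Q = 0 ↦ 2  <
P = 1, Q = 1 ↦ 3  ≥
P = 1, Q = 2 ↦ 3  ≥
P = 1, Q = 3 ↦ 3  ≥
P = 2, Q = 0 ↦ 1  <
P = 2, Q = 1 ↦ 2  <
P = 2, Q = 2 ↦ 3  ≥
P = 2, Q = 3 ↦ 3  ≥
P = 3, Q = 0 ↦ 0  <
P = 3, Q = 1 ↦ 1  <
P = 3, Q = 2 ↦ 2  <
P = 3, Q = 3 ↦ 3  ≥
So 10 of the 16 assignments meet the threshold.

10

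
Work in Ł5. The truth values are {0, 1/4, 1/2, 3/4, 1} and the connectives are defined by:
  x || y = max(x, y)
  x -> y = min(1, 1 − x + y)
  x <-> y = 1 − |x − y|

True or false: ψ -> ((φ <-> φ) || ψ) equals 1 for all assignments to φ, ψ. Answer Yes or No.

At φ = 1, ψ = 3/4, for instance:
φ <-> φ = 1 <-> 1 = 1
(φ <-> φ) || ψ = 1 || 3/4 = 1
ψ -> ((φ <-> φ) || ψ) = 3/4 -> 1 = 1
and checking the remaining 24 assignments likewise gives ≥ 1 in every case.

Yes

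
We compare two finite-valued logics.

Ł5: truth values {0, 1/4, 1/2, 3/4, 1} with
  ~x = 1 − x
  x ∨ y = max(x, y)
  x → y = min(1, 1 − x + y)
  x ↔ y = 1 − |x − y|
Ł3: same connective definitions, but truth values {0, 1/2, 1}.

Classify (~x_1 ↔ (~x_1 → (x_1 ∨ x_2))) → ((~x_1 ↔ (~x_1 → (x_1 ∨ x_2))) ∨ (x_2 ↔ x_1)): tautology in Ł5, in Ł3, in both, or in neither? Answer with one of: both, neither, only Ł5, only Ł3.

In Ł5: every assignment gives 1 — tautology.
In Ł3: every assignment gives 1 — tautology.

both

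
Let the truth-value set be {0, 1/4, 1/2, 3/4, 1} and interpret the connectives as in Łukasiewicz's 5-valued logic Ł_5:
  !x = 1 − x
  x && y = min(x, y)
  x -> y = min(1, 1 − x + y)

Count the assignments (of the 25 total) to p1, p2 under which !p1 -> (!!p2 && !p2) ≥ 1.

value 1: 9 assignments (counts)
value 3/4: 5 assignments
value 1/2: 5 assignments
value 1/4: 4 assignments
value 0: 2 assignments
So 9 of the 25 assignments meet the threshold.

9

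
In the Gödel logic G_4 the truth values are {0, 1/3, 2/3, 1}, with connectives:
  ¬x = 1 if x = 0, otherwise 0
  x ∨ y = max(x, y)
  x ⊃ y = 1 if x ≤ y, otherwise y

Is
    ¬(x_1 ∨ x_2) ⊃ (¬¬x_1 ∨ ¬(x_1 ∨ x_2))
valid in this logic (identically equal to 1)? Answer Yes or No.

x_1 = 0, x_2 = 0 ↦ 1
x_1 = 0, x_2 = 1/3 ↦ 1
x_1 = 0, x_2 = 2/3 ↦ 1
x_1 = 0, x_2 = 1 ↦ 1
x_1 = 1/3, x_2 = 0 ↦ 1
x_1 = 1/3, x_2 = 1/3 ↦ 1
x_1 = 1/3, x_2 = 2/3 ↦ 1
x_1 = 1/3, x_2 = 1 ↦ 1
x_1 = 2/3, x_2 = 0 ↦ 1
x_1 = 2/3, x_2 = 1/3 ↦ 1
x_1 = 2/3, x_2 = 2/3 ↦ 1
x_1 = 2/3, x_2 = 1 ↦ 1
x_1 = 1, x_2 = 0 ↦ 1
x_1 = 1, x_2 = 1/3 ↦ 1
x_1 = 1, x_2 = 2/3 ↦ 1
x_1 = 1, x_2 = 1 ↦ 1
Every assignment gives a value ≥ 1.

Yes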